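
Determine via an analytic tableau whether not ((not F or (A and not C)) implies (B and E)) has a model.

Initial set: {not ((not F or (A and not C)) implies (B and E))}.
not ((not F or (A and not C)) implies (B and E)): α-rule — add (not F or (A and not C)), not (B and E).
(not F or (A and not C)): β-rule — branch into not F  //  (A and not C).
  branch 1 (add not F):
    not (B and E): β-rule — branch into not B  //  not E.
      branch 1.1 (add not B):
        ○ open, literals {B=0, F=0}.
      branch 1.2 (add not E):
        ○ open, literals {E=0, F=0}.
  branch 2 (add (A and not C)):
    (A and not C): α-rule — add A, not C.
    not (B and E): β-rule — branch into not B  //  not E.
      branch 2.1 (add not B):
        ○ open, literals {A=1, B=0, C=0}.
      branch 2.2 (add not E):
        ○ open, literals {A=1, C=0, E=0}.
0 branches closed, 4 open.
An open branch gives a satisfying assignment: B=0, F=0.

Satisfiable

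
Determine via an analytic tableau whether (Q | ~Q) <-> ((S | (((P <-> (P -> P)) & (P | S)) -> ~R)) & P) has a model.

Initial set: {((Q | ~Q) <-> ((S | (((P <-> (P -> P)) & (P | S)) -> ~R)) & P))}.
((Q | ~Q) <-> ((S | (((P <-> (P -> P)) & (P | S)) -> ~R)) & P)): β-rule — branch into (Q | ~Q), ((S | (((P <-> (P -> P)) & (P | S)) -> ~R)) & P)  //  ~(Q | ~Q), ~((S | (((P <-> (P -> P)) & (P | S)) -> ~R)) & P).
  branch 1 (add (Q | ~Q), ((S | (((P <-> (P -> P)) & (P | S)) -> ~R)) & P)):
    ((S | (((P <-> (P -> P)) & (P | S)) -> ~R)) & P): α-rule — add (S | (((P <-> (P -> P)) & (P | S)) -> ~R)), P.
    (Q | ~Q): β-rule — branch into Q  //  ~Q.
      branch 1.1 (add Q):
        (S | (((P <-> (P -> P)) & (P | S)) -> ~R)): β-rule — branch into S  //  (((P <-> (P -> P)) & (P | S)) -> ~R).
          branch 1.1.1 (add S):
            ○ open, literals {P=true, Q=true, S=true}.
          branch 1.1.2 (add (((P <-> (P -> P)) & (P | S)) -> ~R)):
            (((P <-> (P -> P)) & (P | S)) -> ~R): β-rule — branch into ~((P <-> (P -> P)) & (P | S))  //  ~R.
              branch 1.1.2.1 (add ~((P <-> (P -> P)) & (P | S))):
                ~((P <-> (P -> P)) & (P | S)): β-rule — branch into ~(P <-> (P -> P))  //  ~(P | S).
                  branch 1.1.2.1.1 (add ~(P <-> (P -> P))):
                    ~(P <-> (P -> P)): β-rule — branch into P, ~(P -> P)  //  ~P, (P -> P).
                      branch 1.1.2.1.1.1 (add P, ~(P -> P)):
                        ~(P -> P): α-rule — add P, ~P.
                        × closes — contains both P and ~P.
                      branch 1.1.2.1.1.2 (add ~P, (P -> P)):
                        × closes — contains both P and ~P.
                  branch 1.1.2.1.2 (add ~(P | S)):
                    ~(P | S): α-rule — add ~P, ~S.
                    × closes — contains both P and ~P.
              branch 1.1.2.2 (add ~R):
                ○ open, literals {P=true, Q=true, R=false}.
      branch 1.2 (add ~Q):
        (S | (((P <-> (P -> P)) & (P | S)) -> ~R)): β-rule — branch into S  //  (((P <-> (P -> P)) & (P | S)) -> ~R).
          branch 1.2.1 (add S):
            ○ open, literals {P=true, Q=false, S=true}.
          branch 1.2.2 (add (((P <-> (P -> P)) & (P | S)) -> ~R)):
            (((P <-> (P -> P)) & (P | S)) -> ~R): β-rule — branch into ~((P <-> (P -> P)) & (P | S))  //  ~R.
              branch 1.2.2.1 (add ~((P <-> (P -> P)) & (P | S))):
                ~((P <-> (P -> P)) & (P | S)): β-rule — branch into ~(P <-> (P -> P))  //  ~(P | S).
                  branch 1.2.2.1.1 (add ~(P <-> (P -> P))):
                    ~(P <-> (P -> P)): β-rule — branch into P, ~(P -> P)  //  ~P, (P -> P).
                      branch 1.2.2.1.1.1 (add P, ~(P -> P)):
                        ~(P -> P): α-rule — add P, ~P.
                        × closes — contains both P and ~P.
                      branch 1.2.2.1.1.2 (add ~P, (P -> P)):
                        × closes — contains both P and ~P.
                  branch 1.2.2.1.2 (add ~(P | S)):
                    ~(P | S): α-rule — add ~P, ~S.
                    × closes — contains both P and ~P.
              branch 1.2.2.2 (add ~R):
                ○ open, literals {P=true, Q=false, R=false}.
  branch 2 (add ~(Q | ~Q), ~((S | (((P <-> (P -> P)) & (P | S)) -> ~R)) & P)):
    ~(Q | ~Q): α-rule — add ~Q, ~~Q.
    × closes — contains both Q and ~Q.
7 branches closed, 4 open.
An open branch gives a satisfying assignment: P=true, Q=true, S=true.

Satisfiable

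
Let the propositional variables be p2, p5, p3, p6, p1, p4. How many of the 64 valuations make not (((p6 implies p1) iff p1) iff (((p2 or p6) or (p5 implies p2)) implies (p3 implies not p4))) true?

24

Initial set: {not (((p6 implies p1) iff p1) iff (((p2 or p6) or (p5 implies p2)) implies (p3 implies not p4)))}.
not (((p6 implies p1) iff p1) iff (((p2 or p6) or (p5 implies p2)) implies (p3 implies not p4))): β-rule — branch into ((p6 implies p1) iff p1), not (((p2 or p6) or (p5 implies p2)) implies (p3 implies not p4))  //  not ((p6 implies p1) iff p1), (((p2 or p6) or (p5 implies p2)) implies (p3 implies not p4)).
  branch 1 (add ((p6 implies p1) iff p1), not (((p2 or p6) or (p5 implies p2)) implies (p3 implies not p4))):
    not (((p2 or p6) or (p5 implies p2)) implies (p3 implies not p4)): α-rule — add ((p2 or p6) or (p5 implies p2)), not (p3 implies not p4).
    not (p3 implies not p4): α-rule — add p3, not not p4.
    ((p6 implies p1) iff p1): β-rule — branch into (p6 implies p1), p1  //  not (p6 implies p1), not p1.
      branch 1.1 (add (p6 implies p1), p1):
        ((p2 or p6) or (p5 implies p2)): β-rule — branch into (p2 or p6)  //  (p5 implies p2).
          branch 1.1.1 (add (p2 or p6)):
            (p6 implies p1): β-rule — branch into not p6  //  p1.
              branch 1.1.1.1 (add not p6):
                (p2 or p6): β-rule — branch into p2  //  p6.
                  branch 1.1.1.1.1 (add p2):
                    ○ open, literals {p1=true, p2=true, p3=true, p4=true, p6=false}.
                  branch 1.1.1.1.2 (add p6):
                    × closes — contains both p6 and not p6.
              branch 1.1.1.2 (add p1):
                (p2 or p6): β-rule — branch into p2  //  p6.
                  branch 1.1.1.2.1 (add p2):
                    ○ open, literals {p1=true, p2=true, p3=true, p4=true}.
                  branch 1.1.1.2.2 (add p6):
                    ○ open, literals {p1=true, p3=true, p4=true, p6=true}.
          branch 1.1.2 (add (p5 implies p2)):
            (p6 implies p1): β-rule — branch into not p6  //  p1.
              branch 1.1.2.1 (add not p6):
                (p5 implies p2): β-rule — branch into not p5  //  p2.
                  branch 1.1.2.1.1 (add not p5):
                    ○ open, literals {p1=true, p3=true, p4=true, p5=false, p6=false}.
                  branch 1.1.2.1.2 (add p2):
                    ○ open, literals {p1=true, p2=true, p3=true, p4=true, p6=false}.
              branch 1.1.2.2 (add p1):
                (p5 implies p2): β-rule — branch into not p5  //  p2.
                  branch 1.1.2.2.1 (add not p5):
                    ○ open, literals {p1=true, p3=true, p4=true, p5=false}.
                  branch 1.1.2.2.2 (add p2):
                    ○ open, literals {p1=true, p2=true, p3=true, p4=true}.
      branch 1.2 (add not (p6 implies p1), not p1):
        not (p6 implies p1): α-rule — add p6, not p1.
        ((p2 or p6) or (p5 implies p2)): β-rule — branch into (p2 or p6)  //  (p5 implies p2).
          branch 1.2.1 (add (p2 or p6)):
            (p2 or p6): β-rule — branch into p2  //  p6.
              branch 1.2.1.1 (add p2):
                ○ open, literals {p1=false, p2=true, p3=true, p4=true, p6=true}.
              branch 1.2.1.2 (add p6):
                ○ open, literals {p1=false, p3=true, p4=true, p6=true}.
          branch 1.2.2 (add (p5 implies p2)):
            (p5 implies p2): β-rule — branch into not p5  //  p2.
              branch 1.2.2.1 (add not p5):
                ○ open, literals {p1=false, p3=true, p4=true, p5=false, p6=true}.
              branch 1.2.2.2 (add p2):
                ○ open, literals {p1=false, p2=true, p3=true, p4=true, p6=true}.
  branch 2 (add not ((p6 implies p1) iff p1), (((p2 or p6) or (p5 implies p2)) implies (p3 implies not p4))):
    not ((p6 implies p1) iff p1): β-rule — branch into (p6 implies p1), not p1  //  not (p6 implies p1), p1.
      branch 2.1 (add (p6 implies p1), not p1):
        (((p2 or p6) or (p5 implies p2)) implies (p3 implies not p4)): β-rule — branch into not ((p2 or p6) or (p5 implies p2))  //  (p3 implies not p4).
          branch 2.1.1 (add not ((p2 or p6) or (p5 implies p2))):
            not ((p2 or p6) or (p5 implies p2)): α-rule — add not (p2 or p6), not (p5 implies p2).
            not (p2 or p6): α-rule — add not p2, not p6.
            not (p5 implies p2): α-rule — add p5, not p2.
            (p6 implies p1): β-rule — branch into not p6  //  p1.
              branch 2.1.1.1 (add not p6):
                ○ open, literals {p1=false, p2=false, p5=true, p6=false}.
              branch 2.1.1.2 (add p1):
                × closes — contains both p1 and not p1.
          branch 2.1.2 (add (p3 implies not p4)):
            (p6 implies p1): β-rule — branch into not p6  //  p1.
              branch 2.1.2.1 (add not p6):
                (p3 implies not p4): β-rule — branch into not p3  //  not p4.
                  branch 2.1.2.1.1 (add not p3):
                    ○ open, literals {p1=false, p3=false, p6=false}.
                  branch 2.1.2.1.2 (add not p4):
                    ○ open, literals {p1=false, p4=false, p6=false}.
              branch 2.1.2.2 (add p1):
                × closes — contains both p1 and not p1.
      branch 2.2 (add not (p6 implies p1), p1):
        not (p6 implies p1): α-rule — add p6, not p1.
        × closes — contains both p1 and not p1.
4 branches closed, 14 open.
Each open branch fixes some atoms; the unmentioned ones are free. Counting distinct full assignments: branch {p1=true, p2=true, p3=true, p4=true, p6=false} (p5) contributes 2 new; branch {p1=true, p2=true, p3=true, p4=true} (p5, p6) contributes 2 new; branch {p1=true, p3=true, p4=true, p6=true} (p2, p5) contributes 2 new; branch {p1=true, p3=true, p4=true, p5=false, p6=false} (p2) contributes 1 new; branch {p1=true, p2=true, p3=true, p4=true, p6=false} (p5) contributes 0 new; branch {p1=true, p3=true, p4=true, p5=false} (p2, p6) contributes 0 new; branch {p1=true, p2=true, p3=true, p4=true} (p5, p6) contributes 0 new; branch {p1=false, p2=true, p3=true, p4=true, p6=true} (p5) contributes 2 new; branch {p1=false, p3=true, p4=true, p6=true} (p2, p5) contributes 2 new; branch {p1=false, p3=true, p4=true, p5=false, p6=true} (p2) contributes 0 new; branch {p1=false, p2=true, p3=true, p4=true, p6=true} (p5) contributes 0 new; branch {p1=false, p2=false, p5=true, p6=false} (p3, p4) contributes 4 new; branch {p1=false, p3=false, p6=false} (p2, p5, p4) contributes 6 new; branch {p1=false, p4=false, p6=false} (p2, p5, p3) contributes 3 new. Total: 24.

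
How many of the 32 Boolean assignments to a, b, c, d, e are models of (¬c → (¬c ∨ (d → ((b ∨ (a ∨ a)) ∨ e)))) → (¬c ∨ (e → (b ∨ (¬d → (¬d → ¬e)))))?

30

Initial set: {((¬c → (¬c ∨ (d → ((b ∨ (a ∨ a)) ∨ e)))) → (¬c ∨ (e → (b ∨ (¬d → (¬d → ¬e))))))}.
((¬c → (¬c ∨ (d → ((b ∨ (a ∨ a)) ∨ e)))) → (¬c ∨ (e → (b ∨ (¬d → (¬d → ¬e)))))): β-rule — branch into ¬(¬c → (¬c ∨ (d → ((b ∨ (a ∨ a)) ∨ e))))  //  (¬c ∨ (e → (b ∨ (¬d → (¬d → ¬e))))).
  branch 1 (add ¬(¬c → (¬c ∨ (d → ((b ∨ (a ∨ a)) ∨ e))))):
    ¬(¬c → (¬c ∨ (d → ((b ∨ (a ∨ a)) ∨ e)))): α-rule — add ¬c, ¬(¬c ∨ (d → ((b ∨ (a ∨ a)) ∨ e))).
    ¬(¬c ∨ (d → ((b ∨ (a ∨ a)) ∨ e))): α-rule — add ¬¬c, ¬(d → ((b ∨ (a ∨ a)) ∨ e)).
    × closes — contains both c and ¬c.
  branch 2 (add (¬c ∨ (e → (b ∨ (¬d → (¬d → ¬e)))))):
    (¬c ∨ (e → (b ∨ (¬d → (¬d → ¬e))))): β-rule — branch into ¬c  //  (e → (b ∨ (¬d → (¬d → ¬e)))).
      branch 2.1 (add ¬c):
        ○ open, literals {c=0}.
      branch 2.2 (add (e → (b ∨ (¬d → (¬d → ¬e))))):
        (e → (b ∨ (¬d → (¬d → ¬e)))): β-rule — branch into ¬e  //  (b ∨ (¬d → (¬d → ¬e))).
          branch 2.2.1 (add ¬e):
            ○ open, literals {e=0}.
          branch 2.2.2 (add (b ∨ (¬d → (¬d → ¬e)))):
            (b ∨ (¬d → (¬d → ¬e))): β-rule — branch into b  //  (¬d → (¬d → ¬e)).
              branch 2.2.2.1 (add b):
                ○ open, literals {b=1}.
              branch 2.2.2.2 (add (¬d → (¬d → ¬e))):
                (¬d → (¬d → ¬e)): β-rule — branch into ¬¬d  //  (¬d → ¬e).
                  branch 2.2.2.2.1 (add ¬¬d):
                    ○ open, literals {d=1}.
                  branch 2.2.2.2.2 (add (¬d → ¬e)):
                    (¬d → ¬e): β-rule — branch into ¬¬d  //  ¬e.
                      branch 2.2.2.2.2.1 (add ¬¬d):
                        ○ open, literals {d=1}.
                      branch 2.2.2.2.2.2 (add ¬e):
                        ○ open, literals {e=0}.
1 branch closed, 6 open.
Each open branch fixes some atoms; the unmentioned ones are free. Counting distinct full assignments: branch {c=0} (a, b, d, e) contributes 16 new; branch {e=0} (a, b, c, d) contributes 8 new; branch {b=1} (a, c, d, e) contributes 4 new; branch {d=1} (a, b, c, e) contributes 2 new; branch {d=1} (a, b, c, e) contributes 0 new; branch {e=0} (a, b, c, d) contributes 0 new. Total: 30.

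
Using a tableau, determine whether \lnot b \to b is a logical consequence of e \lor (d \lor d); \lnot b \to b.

Initial set: {T (e \lor (d \lor d)); T (\lnot b \to b); F (\lnot b \to b)}.
F (\lnot b \to b): α-rule — add T \lnot b, F b.
T (e \lor (d \lor d)): β-rule — branch into T e  //  T (d \lor d).
  branch 1 (add T e):
    T (\lnot b \to b): β-rule — branch into F \lnot b  //  T b.
      branch 1.1 (add F \lnot b):
        × closes — contains both b and \lnot b.
      branch 1.2 (add T b):
        × closes — contains both b and \lnot b.
  branch 2 (add T (d \lor d)):
    T (\lnot b \to b): β-rule — branch into F \lnot b  //  T b.
      branch 2.1 (add F \lnot b):
        × closes — contains both b and \lnot b.
      branch 2.2 (add T b):
        × closes — contains both b and \lnot b.
All 4 branches close.
Every branch closed, so the premises entail the conclusion.

Yes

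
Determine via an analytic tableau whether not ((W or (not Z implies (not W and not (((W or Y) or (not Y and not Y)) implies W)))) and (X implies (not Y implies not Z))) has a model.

Initial set: {not ((W or (not Z implies (not W and not (((W or Y) or (not Y and not Y)) implies W)))) and (X implies (not Y implies not Z)))}.
not ((W or (not Z implies (not W and not (((W or Y) or (not Y and not Y)) implies W)))) and (X implies (not Y implies not Z))): β-rule — branch into not (W or (not Z implies (not W and not (((W or Y) or (not Y and not Y)) implies W))))  //  not (X implies (not Y implies not Z)).
  branch 1 (add not (W or (not Z implies (not W and not (((W or Y) or (not Y and not Y)) implies W))))):
    not (W or (not Z implies (not W and not (((W or Y) or (not Y and not Y)) implies W)))): α-rule — add not W, not (not Z implies (not W and not (((W or Y) or (not Y and not Y)) implies W))).
    not (not Z implies (not W and not (((W or Y) or (not Y and not Y)) implies W))): α-rule — add not Z, not (not W and not (((W or Y) or (not Y and not Y)) implies W)).
    not (not W and not (((W or Y) or (not Y and not Y)) implies W)): β-rule — branch into not not W  //  not not (((W or Y) or (not Y and not Y)) implies W).
      branch 1.1 (add not not W):
        × closes — contains both W and not W.
      branch 1.2 (add not not (((W or Y) or (not Y and not Y)) implies W)):
        not not (((W or Y) or (not Y and not Y)) implies W): β-rule — branch into not ((W or Y) or (not Y and not Y))  //  W.
          branch 1.2.1 (add not ((W or Y) or (not Y and not Y))):
            not ((W or Y) or (not Y and not Y)): α-rule — add not (W or Y), not (not Y and not Y).
            not (W or Y): α-rule — add not W, not Y.
            not (not Y and not Y): β-rule — branch into not not Y  //  not not Y.
              branch 1.2.1.1 (add not not Y):
                × closes — contains both Y and not Y.
              branch 1.2.1.2 (add not not Y):
                × closes — contains both Y and not Y.
          branch 1.2.2 (add W):
            × closes — contains both W and not W.
  branch 2 (add not (X implies (not Y implies not Z))):
    not (X implies (not Y implies not Z)): α-rule — add X, not (not Y implies not Z).
    not (not Y implies not Z): α-rule — add not Y, not not Z.
    ○ open, literals {X=T, Y=F, Z=T}.
4 branches closed, 1 open.
An open branch gives a satisfying assignment: X=T, Y=F, Z=T.

Satisfiable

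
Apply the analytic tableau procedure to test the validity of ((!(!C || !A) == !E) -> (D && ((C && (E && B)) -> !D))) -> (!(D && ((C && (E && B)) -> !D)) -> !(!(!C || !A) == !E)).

Assume the negation and expand:
Initial set: {!(((!(!C || !A) == !E) -> (D && ((C && (E && B)) -> !D))) -> (!(D && ((C && (E && B)) -> !D)) -> !(!(!C || !A) == !E)))}.
!(((!(!C || !A) == !E) -> (D && ((C && (E && B)) -> !D))) -> (!(D && ((C && (E && B)) -> !D)) -> !(!(!C || !A) == !E))): α-rule — add ((!(!C || !A) == !E) -> (D && ((C && (E && B)) -> !D))), !(!(D && ((C && (E && B)) -> !D)) -> !(!(!C || !A) == !E)).
!(!(D && ((C && (E && B)) -> !D)) -> !(!(!C || !A) == !E)): α-rule — add !(D && ((C && (E && B)) -> !D)), !!(!(!C || !A) == !E).
((!(!C || !A) == !E) -> (D && ((C && (E && B)) -> !D))): β-rule — branch into !(!(!C || !A) == !E)  //  (D && ((C && (E && B)) -> !D)).
  branch 1 (add !(!(!C || !A) == !E)):
    !(D && ((C && (E && B)) -> !D)): β-rule — branch into !D  //  !((C && (E && B)) -> !D).
      branch 1.1 (add !D):
        !!(!(!C || !A) == !E): β-rule — branch into !(!C || !A), !E  //  !!(!C || !A), !!E.
          branch 1.1.1 (add !(!C || !A), !E):
            !(!C || !A): α-rule — add !!C, !!A.
            !(!(!C || !A) == !E): β-rule — branch into !(!C || !A), !!E  //  !!(!C || !A), !E.
              branch 1.1.1.1 (add !(!C || !A), !!E):
                × closes — contains both E and !E.
              branch 1.1.1.2 (add !!(!C || !A), !E):
                !!(!C || !A): β-rule — branch into !C  //  !A.
                  branch 1.1.1.2.1 (add !C):
                    × closes — contains both C and !C.
                  branch 1.1.1.2.2 (add !A):
                    × closes — contains both A and !A.
          branch 1.1.2 (add !!(!C || !A), !!E):
            !(!(!C || !A) == !E): β-rule — branch into !(!C || !A), !!E  //  !!(!C || !A), !E.
              branch 1.1.2.1 (add !(!C || !A), !!E):
                !(!C || !A): α-rule — add !!C, !!A.
                !!(!C || !A): β-rule — branch into !C  //  !A.
                  branch 1.1.2.1.1 (add !C):
                    × closes — contains both C and !C.
                  branch 1.1.2.1.2 (add !A):
                    × closes — contains both A and !A.
              branch 1.1.2.2 (add !!(!C || !A), !E):
                × closes — contains both E and !E.
      branch 1.2 (add !((C && (E && B)) -> !D)):
        !((C && (E && B)) -> !D): α-rule — add (C && (E && B)), !!D.
        (C && (E && B)): α-rule — add C, (E && B).
        (E && B): α-rule — add E, B.
        !!(!(!C || !A) == !E): β-rule — branch into !(!C || !A), !E  //  !!(!C || !A), !!E.
          branch 1.2.1 (add !(!C || !A), !E):
            × closes — contains both E and !E.
          branch 1.2.2 (add !!(!C || !A), !!E):
            !(!(!C || !A) == !E): β-rule — branch into !(!C || !A), !!E  //  !!(!C || !A), !E.
              branch 1.2.2.1 (add !(!C || !A), !!E):
                !(!C || !A): α-rule — add !!C, !!A.
                !!(!C || !A): β-rule — branch into !C  //  !A.
                  branch 1.2.2.1.1 (add !C):
                    × closes — contains both C and !C.
                  branch 1.2.2.1.2 (add !A):
                    × closes — contains both A and !A.
              branch 1.2.2.2 (add !!(!C || !A), !E):
                × closes — contains both E and !E.
  branch 2 (add (D && ((C && (E && B)) -> !D))):
    (D && ((C && (E && B)) -> !D)): α-rule — add D, ((C && (E && B)) -> !D).
    !(D && ((C && (E && B)) -> !D)): β-rule — branch into !D  //  !((C && (E && B)) -> !D).
      branch 2.1 (add !D):
        × closes — contains both D and !D.
      branch 2.2 (add !((C && (E && B)) -> !D)):
        !((C && (E && B)) -> !D): α-rule — add (C && (E && B)), !!D.
        (C && (E && B)): α-rule — add C, (E && B).
        (E && B): α-rule — add E, B.
        !!(!(!C || !A) == !E): β-rule — branch into !(!C || !A), !E  //  !!(!C || !A), !!E.
          branch 2.2.1 (add !(!C || !A), !E):
            × closes — contains both E and !E.
          branch 2.2.2 (add !!(!C || !A), !!E):
            ((C && (E && B)) -> !D): β-rule — branch into !(C && (E && B))  //  !D.
              branch 2.2.2.1 (add !(C && (E && B))):
                !!(!C || !A): β-rule — branch into !C  //  !A.
                  branch 2.2.2.1.1 (add !C):
                    × closes — contains both C and !C.
                  branch 2.2.2.1.2 (add !A):
                    !(C && (E && B)): β-rule — branch into !C  //  !(E && B).
                      branch 2.2.2.1.2.1 (add !C):
                        × closes — contains both C and !C.
                      branch 2.2.2.1.2.2 (add !(E && B)):
                        !(E && B): β-rule — branch into !E  //  !B.
                          branch 2.2.2.1.2.2.1 (add !E):
                            × closes — contains both E and !E.
                          branch 2.2.2.1.2.2.2 (add !B):
                            × closes — contains both B and !B.
              branch 2.2.2.2 (add !D):
                × closes — contains both D and !D.
All 17 branches close.
Every branch closed, so the negation is unsatisfiable and the formula is valid.

Valid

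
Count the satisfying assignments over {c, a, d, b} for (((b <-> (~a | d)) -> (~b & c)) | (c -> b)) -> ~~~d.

8

Initial set: {((((b <-> (~a | d)) -> (~b & c)) | (c -> b)) -> ~~~d)}.
((((b <-> (~a | d)) -> (~b & c)) | (c -> b)) -> ~~~d): β-rule — branch into ~(((b <-> (~a | d)) -> (~b & c)) | (c -> b))  //  ~~~d.
  branch 1 (add ~(((b <-> (~a | d)) -> (~b & c)) | (c -> b))):
    ~(((b <-> (~a | d)) -> (~b & c)) | (c -> b)): α-rule — add ~((b <-> (~a | d)) -> (~b & c)), ~(c -> b).
    ~((b <-> (~a | d)) -> (~b & c)): α-rule — add (b <-> (~a | d)), ~(~b & c).
    ~(c -> b): α-rule — add c, ~b.
    (b <-> (~a | d)): β-rule — branch into b, (~a | d)  //  ~b, ~(~a | d).
      branch 1.1 (add b, (~a | d)):
        × closes — contains both b and ~b.
      branch 1.2 (add ~b, ~(~a | d)):
        ~(~a | d): α-rule — add ~~a, ~d.
        ~(~b & c): β-rule — branch into ~~b  //  ~c.
          branch 1.2.1 (add ~~b):
            × closes — contains both b and ~b.
          branch 1.2.2 (add ~c):
            × closes — contains both c and ~c.
  branch 2 (add ~~~d):
    ~~~d: drop double negation, giving ~d.
    ○ open, literals {d=false}.
3 branches closed, 1 open.
Each open branch fixes some atoms; the unmentioned ones are free. Counting distinct full assignments: branch {d=false} (c, a, b) contributes 8 new. Total: 8.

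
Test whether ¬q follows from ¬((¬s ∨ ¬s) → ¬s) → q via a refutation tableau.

Initial set: {(¬((¬s ∨ ¬s) → ¬s) → q); ¬¬q}.
(¬((¬s ∨ ¬s) → ¬s) → q): β-rule — branch into ¬¬((¬s ∨ ¬s) → ¬s)  //  q.
  branch 1 (add ¬¬((¬s ∨ ¬s) → ¬s)):
    ¬¬((¬s ∨ ¬s) → ¬s): β-rule — branch into ¬(¬s ∨ ¬s)  //  ¬s.
      branch 1.1 (add ¬(¬s ∨ ¬s)):
        ¬(¬s ∨ ¬s): α-rule — add ¬¬s, ¬¬s.
        ○ open, literals {q=true, s=true}.
      branch 1.2 (add ¬s):
        ○ open, literals {q=true, s=false}.
  branch 2 (add q):
    ○ open, literals {q=true}.
0 branches closed, 3 open.
An open branch gives a countermodel: q=true, s=true (unmentioned atoms arbitrary); the premises hold there but the conclusion fails.

No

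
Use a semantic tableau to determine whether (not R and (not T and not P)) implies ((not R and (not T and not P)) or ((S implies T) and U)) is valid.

Valid

Assume the negation and expand:
Initial set: {not ((not R and (not T and not P)) implies ((not R and (not T and not P)) or ((S implies T) and U)))}.
not ((not R and (not T and not P)) implies ((not R and (not T and not P)) or ((S implies T) and U))): α-rule — add (not R and (not T and not P)), not ((not R and (not T and not P)) or ((S implies T) and U)).
(not R and (not T and not P)): α-rule — add not R, (not T and not P).
not ((not R and (not T and not P)) or ((S implies T) and U)): α-rule — add not (not R and (not T and not P)), not ((S implies T) and U).
(not T and not P): α-rule — add not T, not P.
not (not R and (not T and not P)): β-rule — branch into not not R  //  not (not T and not P).
  branch 1 (add not not R):
    × closes — contains both R and not R.
  branch 2 (add not (not T and not P)):
    not ((S implies T) and U): β-rule — branch into not (S implies T)  //  not U.
      branch 2.1 (add not (S implies T)):
        not (S implies T): α-rule — add S, not T.
        not (not T and not P): β-rule — branch into not not T  //  not not P.
          branch 2.1.1 (add not not T):
            × closes — contains both T and not T.
          branch 2.1.2 (add not not P):
            × closes — contains both P and not P.
      branch 2.2 (add not U):
        not (not T and not P): β-rule — branch into not not T  //  not not P.
          branch 2.2.1 (add not not T):
            × closes — contains both T and not T.
          branch 2.2.2 (add not not P):
            × closes — contains both P and not P.
All 5 branches close.
Every branch closed, so the negation is unsatisfiable and the formula is valid.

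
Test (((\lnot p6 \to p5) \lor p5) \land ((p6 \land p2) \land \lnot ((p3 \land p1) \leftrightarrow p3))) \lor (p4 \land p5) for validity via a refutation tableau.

Not valid

Assume the negation and expand:
Initial set: {\lnot ((((\lnot p6 \to p5) \lor p5) \land ((p6 \land p2) \land \lnot ((p3 \land p1) \leftrightarrow p3))) \lor (p4 \land p5))}.
\lnot ((((\lnot p6 \to p5) \lor p5) \land ((p6 \land p2) \land \lnot ((p3 \land p1) \leftrightarrow p3))) \lor (p4 \land p5)): α-rule — add \lnot (((\lnot p6 \to p5) \lor p5) \land ((p6 \land p2) \land \lnot ((p3 \land p1) \leftrightarrow p3))), \lnot (p4 \land p5).
\lnot (((\lnot p6 \to p5) \lor p5) \land ((p6 \land p2) \land \lnot ((p3 \land p1) \leftrightarrow p3))): β-rule — branch into \lnot ((\lnot p6 \to p5) \lor p5)  //  \lnot ((p6 \land p2) \land \lnot ((p3 \land p1) \leftrightarrow p3)).
  branch 1 (add \lnot ((\lnot p6 \to p5) \lor p5)):
    \lnot ((\lnot p6 \to p5) \lor p5): α-rule — add \lnot (\lnot p6 \to p5), \lnot p5.
    \lnot (\lnot p6 \to p5): α-rule — add \lnot p6, \lnot p5.
    \lnot (p4 \land p5): β-rule — branch into \lnot p4  //  \lnot p5.
      branch 1.1 (add \lnot p4):
        ○ open, literals {p4=F, p5=F, p6=F}.
      branch 1.2 (add \lnot p5):
        ○ open, literals {p5=F, p6=F}.
  branch 2 (add \lnot ((p6 \land p2) \land \lnot ((p3 \land p1) \leftrightarrow p3))):
    \lnot (p4 \land p5): β-rule — branch into \lnot p4  //  \lnot p5.
      branch 2.1 (add \lnot p4):
        \lnot ((p6 \land p2) \land \lnot ((p3 \land p1) \leftrightarrow p3)): β-rule — branch into \lnot (p6 \land p2)  //  \lnot \lnot ((p3 \land p1) \leftrightarrow p3).
          branch 2.1.1 (add \lnot (p6 \land p2)):
            \lnot (p6 \land p2): β-rule — branch into \lnot p6  //  \lnot p2.
              branch 2.1.1.1 (add \lnot p6):
                ○ open, literals {p4=F, p6=F}.
              branch 2.1.1.2 (add \lnot p2):
                ○ open, literals {p2=F, p4=F}.
          branch 2.1.2 (add \lnot \lnot ((p3 \land p1) \leftrightarrow p3)):
            \lnot \lnot ((p3 \land p1) \leftrightarrow p3): β-rule — branch into (p3 \land p1), p3  //  \lnot (p3 \land p1), \lnot p3.
              branch 2.1.2.1 (add (p3 \land p1), p3):
                (p3 \land p1): α-rule — add p3, p1.
                ○ open, literals {p1=T, p3=T, p4=F}.
              branch 2.1.2.2 (add \lnot (p3 \land p1), \lnot p3):
                \lnot (p3 \land p1): β-rule — branch into \lnot p3  //  \lnot p1.
                  branch 2.1.2.2.1 (add \lnot p3):
                    ○ open, literals {p3=F, p4=F}.
                  branch 2.1.2.2.2 (add \lnot p1):
                    ○ open, literals {p1=F, p3=F, p4=F}.
      branch 2.2 (add \lnot p5):
        \lnot ((p6 \land p2) \land \lnot ((p3 \land p1) \leftrightarrow p3)): β-rule — branch into \lnot (p6 \land p2)  //  \lnot \lnot ((p3 \land p1) \leftrightarrow p3).
          branch 2.2.1 (add \lnot (p6 \land p2)):
            \lnot (p6 \land p2): β-rule — branch into \lnot p6  //  \lnot p2.
              branch 2.2.1.1 (add \lnot p6):
                ○ open, literals {p5=F, p6=F}.
              branch 2.2.1.2 (add \lnot p2):
                ○ open, literals {p2=F, p5=F}.
          branch 2.2.2 (add \lnot \lnot ((p3 \land p1) \leftrightarrow p3)):
            \lnot \lnot ((p3 \land p1) \leftrightarrow p3): β-rule — branch into (p3 \land p1), p3  //  \lnot (p3 \land p1), \lnot p3.
              branch 2.2.2.1 (add (p3 \land p1), p3):
                (p3 \land p1): α-rule — add p3, p1.
                ○ open, literals {p1=T, p3=T, p5=F}.
              branch 2.2.2.2 (add \lnot (p3 \land p1), \lnot p3):
                \lnot (p3 \land p1): β-rule — branch into \lnot p3  //  \lnot p1.
                  branch 2.2.2.2.1 (add \lnot p3):
                    ○ open, literals {p3=F, p5=F}.
                  branch 2.2.2.2.2 (add \lnot p1):
                    ○ open, literals {p1=F, p3=F, p5=F}.
0 branches closed, 12 open.
An open branch gives a countermodel: p4=F, p5=F, p6=F (unmentioned atoms arbitrary); under it the original formula is false.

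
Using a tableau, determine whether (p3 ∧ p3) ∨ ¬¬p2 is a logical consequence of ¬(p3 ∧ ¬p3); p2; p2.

Yes

Initial set: {T ¬(p3 ∧ ¬p3); T p2; T p2; F ((p3 ∧ p3) ∨ ¬¬p2)}.
F ((p3 ∧ p3) ∨ ¬¬p2): α-rule — add F (p3 ∧ p3), F ¬¬p2.
F ¬¬p2: drop double negation, giving F p2.
× closes — contains both p2 and ¬p2.
All 1 branch closes.
Every branch closed, so the premises entail the conclusion.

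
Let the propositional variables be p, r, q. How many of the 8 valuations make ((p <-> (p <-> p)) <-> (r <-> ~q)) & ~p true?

Initial set: {(((p <-> (p <-> p)) <-> (r <-> ~q)) & ~p)}.
(((p <-> (p <-> p)) <-> (r <-> ~q)) & ~p): α-rule — add ((p <-> (p <-> p)) <-> (r <-> ~q)), ~p.
((p <-> (p <-> p)) <-> (r <-> ~q)): β-rule — branch into (p <-> (p <-> p)), (r <-> ~q)  //  ~(p <-> (p <-> p)), ~(r <-> ~q).
  branch 1 (add (p <-> (p <-> p)), (r <-> ~q)):
    (p <-> (p <-> p)): β-rule — branch into p, (p <-> p)  //  ~p, ~(p <-> p).
      branch 1.1 (add p, (p <-> p)):
        × closes — contains both p and ~p.
      branch 1.2 (add ~p, ~(p <-> p)):
        (r <-> ~q): β-rule — branch into r, ~q  //  ~r, ~~q.
          branch 1.2.1 (add r, ~q):
            ~(p <-> p): β-rule — branch into p, ~p  //  ~p, p.
              branch 1.2.1.1 (add p, ~p):
                × closes — contains both p and ~p.
              branch 1.2.1.2 (add ~p, p):
                × closes — contains both p and ~p.
          branch 1.2.2 (add ~r, ~~q):
            ~(p <-> p): β-rule — branch into p, ~p  //  ~p, p.
              branch 1.2.2.1 (add p, ~p):
                × closes — contains both p and ~p.
              branch 1.2.2.2 (add ~p, p):
                × closes — contains both p and ~p.
  branch 2 (add ~(p <-> (p <-> p)), ~(r <-> ~q)):
    ~(p <-> (p <-> p)): β-rule — branch into p, ~(p <-> p)  //  ~p, (p <-> p).
      branch 2.1 (add p, ~(p <-> p)):
        × closes — contains both p and ~p.
      branch 2.2 (add ~p, (p <-> p)):
        ~(r <-> ~q): β-rule — branch into r, ~~q  //  ~r, ~q.
          branch 2.2.1 (add r, ~~q):
            (p <-> p): β-rule — branch into p, p  //  ~p, ~p.
              branch 2.2.1.1 (add p, p):
                × closes — contains both p and ~p.
              branch 2.2.1.2 (add ~p, ~p):
                ○ open, literals {p=false, q=true, r=true}.
          branch 2.2.2 (add ~r, ~q):
            (p <-> p): β-rule — branch into p, p  //  ~p, ~p.
              branch 2.2.2.1 (add p, p):
                × closes — contains both p and ~p.
              branch 2.2.2.2 (add ~p, ~p):
                ○ open, literals {p=false, q=false, r=false}.
8 branches closed, 2 open.
Each open branch fixes some atoms; the unmentioned ones are free. Counting distinct full assignments: branch {p=false, q=true, r=true} (none free) contributes 1 new; branch {p=false, q=false, r=false} (none free) contributes 1 new. Total: 2.

2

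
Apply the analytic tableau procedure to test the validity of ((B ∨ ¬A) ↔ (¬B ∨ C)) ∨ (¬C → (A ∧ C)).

Assume the negation and expand:
Initial set: {¬(((B ∨ ¬A) ↔ (¬B ∨ C)) ∨ (¬C → (A ∧ C)))}.
¬(((B ∨ ¬A) ↔ (¬B ∨ C)) ∨ (¬C → (A ∧ C))): α-rule — add ¬((B ∨ ¬A) ↔ (¬B ∨ C)), ¬(¬C → (A ∧ C)).
¬(¬C → (A ∧ C)): α-rule — add ¬C, ¬(A ∧ C).
¬((B ∨ ¬A) ↔ (¬B ∨ C)): β-rule — branch into (B ∨ ¬A), ¬(¬B ∨ C)  //  ¬(B ∨ ¬A), (¬B ∨ C).
  branch 1 (add (B ∨ ¬A), ¬(¬B ∨ C)):
    ¬(¬B ∨ C): α-rule — add ¬¬B, ¬C.
    ¬(A ∧ C): β-rule — branch into ¬A  //  ¬C.
      branch 1.1 (add ¬A):
        (B ∨ ¬A): β-rule — branch into B  //  ¬A.
          branch 1.1.1 (add B):
            ○ open, literals {A=0, B=1, C=0}.
          branch 1.1.2 (add ¬A):
            ○ open, literals {A=0, B=1, C=0}.
      branch 1.2 (add ¬C):
        (B ∨ ¬A): β-rule — branch into B  //  ¬A.
          branch 1.2.1 (add B):
            ○ open, literals {B=1, C=0}.
          branch 1.2.2 (add ¬A):
            ○ open, literals {A=0, B=1, C=0}.
  branch 2 (add ¬(B ∨ ¬A), (¬B ∨ C)):
    ¬(B ∨ ¬A): α-rule — add ¬B, ¬¬A.
    ¬(A ∧ C): β-rule — branch into ¬A  //  ¬C.
      branch 2.1 (add ¬A):
        × closes — contains both A and ¬A.
      branch 2.2 (add ¬C):
        (¬B ∨ C): β-rule — branch into ¬B  //  C.
          branch 2.2.1 (add ¬B):
            ○ open, literals {A=1, B=0, C=0}.
          branch 2.2.2 (add C):
            × closes — contains both C and ¬C.
2 branches closed, 5 open.
An open branch gives a countermodel: A=0, B=1, C=0 (unmentioned atoms arbitrary); under it the original formula is false.

Not valid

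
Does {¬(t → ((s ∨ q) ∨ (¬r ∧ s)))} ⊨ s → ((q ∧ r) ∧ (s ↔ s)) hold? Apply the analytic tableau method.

Initial set: {¬(t → ((s ∨ q) ∨ (¬r ∧ s))); ¬(s → ((q ∧ r) ∧ (s ↔ s)))}.
¬(t → ((s ∨ q) ∨ (¬r ∧ s))): α-rule — add t, ¬((s ∨ q) ∨ (¬r ∧ s)).
¬(s → ((q ∧ r) ∧ (s ↔ s))): α-rule — add s, ¬((q ∧ r) ∧ (s ↔ s)).
¬((s ∨ q) ∨ (¬r ∧ s)): α-rule — add ¬(s ∨ q), ¬(¬r ∧ s).
¬(s ∨ q): α-rule — add ¬s, ¬q.
× closes — contains both s and ¬s.
All 1 branch closes.
Every branch closed, so the premises entail the conclusion.

Yes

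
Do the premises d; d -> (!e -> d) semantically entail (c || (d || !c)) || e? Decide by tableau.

Yes

Initial set: {d; (d -> (!e -> d)); !((c || (d || !c)) || e)}.
!((c || (d || !c)) || e): α-rule — add !(c || (d || !c)), !e.
!(c || (d || !c)): α-rule — add !c, !(d || !c).
!(d || !c): α-rule — add !d, !!c.
× closes — contains both d and !d.
All 1 branch closes.
Every branch closed, so the premises entail the conclusion.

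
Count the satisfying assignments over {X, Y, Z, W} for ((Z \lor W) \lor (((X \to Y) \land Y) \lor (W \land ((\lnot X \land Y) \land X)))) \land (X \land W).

4

Initial set: {T (((Z \lor W) \lor (((X \to Y) \land Y) \lor (W \land ((\lnot X \land Y) \land X)))) \land (X \land W))}.
T (((Z \lor W) \lor (((X \to Y) \land Y) \lor (W \land ((\lnot X \land Y) \land X)))) \land (X \land W)): α-rule — add T ((Z \lor W) \lor (((X \to Y) \land Y) \lor (W \land ((\lnot X \land Y) \land X)))), T (X \land W).
T (X \land W): α-rule — add T X, T W.
T ((Z \lor W) \lor (((X \to Y) \land Y) \lor (W \land ((\lnot X \land Y) \land X)))): β-rule — branch into T (Z \lor W)  //  T (((X \to Y) \land Y) \lor (W \land ((\lnot X \land Y) \land X))).
  branch 1 (add T (Z \lor W)):
    T (Z \lor W): β-rule — branch into T Z  //  T W.
      branch 1.1 (add T Z):
        ○ open, literals {W=T, X=T, Z=T}.
      branch 1.2 (add T W):
        ○ open, literals {W=T, X=T}.
  branch 2 (add T (((X \to Y) \land Y) \lor (W \land ((\lnot X \land Y) \land X)))):
    T (((X \to Y) \land Y) \lor (W \land ((\lnot X \land Y) \land X))): β-rule — branch into T ((X \to Y) \land Y)  //  T (W \land ((\lnot X \land Y) \land X)).
      branch 2.1 (add T ((X \to Y) \land Y)):
        T ((X \to Y) \land Y): α-rule — add T (X \to Y), T Y.
        T (X \to Y): β-rule — branch into F X  //  T Y.
          branch 2.1.1 (add F X):
            × closes — contains both X and \lnot X.
          branch 2.1.2 (add T Y):
            ○ open, literals {W=T, X=T, Y=T}.
      branch 2.2 (add T (W \land ((\lnot X \land Y) \land X))):
        T (W \land ((\lnot X \land Y) \land X)): α-rule — add T W, T ((\lnot X \land Y) \land X).
        T ((\lnot X \land Y) \land X): α-rule — add T (\lnot X \land Y), T X.
        T (\lnot X \land Y): α-rule — add T \lnot X, T Y.
        × closes — contains both X and \lnot X.
2 branches closed, 3 open.
Each open branch fixes some atoms; the unmentioned ones are free. Counting distinct full assignments: branch {W=T, X=T, Z=T} (Y) contributes 2 new; branch {W=T, X=T} (Y, Z) contributes 2 new; branch {W=T, X=T, Y=T} (Z) contributes 0 new. Total: 4.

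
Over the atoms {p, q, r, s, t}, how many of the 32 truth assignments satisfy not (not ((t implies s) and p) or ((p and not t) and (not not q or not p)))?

Initial set: {T not (not ((t implies s) and p) or ((p and not t) and (not not q or not p)))}.
T not (not ((t implies s) and p) or ((p and not t) and (not not q or not p))): α-rule — add F not ((t implies s) and p), F ((p and not t) and (not not q or not p)).
F not ((t implies s) and p): α-rule — add T (t implies s), T p.
F ((p and not t) and (not not q or not p)): β-rule — branch into F (p and not t)  //  F (not not q or not p).
  branch 1 (add F (p and not t)):
    T (t implies s): β-rule — branch into F t  //  T s.
      branch 1.1 (add F t):
        F (p and not t): β-rule — branch into F p  //  F not t.
          branch 1.1.1 (add F p):
            × closes — contains both p and not p.
          branch 1.1.2 (add F not t):
            × closes — contains both t and not t.
      branch 1.2 (add T s):
        F (p and not t): β-rule — branch into F p  //  F not t.
          branch 1.2.1 (add F p):
            × closes — contains both p and not p.
          branch 1.2.2 (add F not t):
            ○ open, literals {p=true, s=true, t=true}.
  branch 2 (add F (not not q or not p)):
    F (not not q or not p): α-rule — add F not not q, F not p.
    F not not q: drop double negation, giving F q.
    T (t implies s): β-rule — branch into F t  //  T s.
      branch 2.1 (add F t):
        ○ open, literals {p=true, q=false, t=false}.
      branch 2.2 (add T s):
        ○ open, literals {p=true, q=false, s=true}.
3 branches closed, 3 open.
Each open branch fixes some atoms; the unmentioned ones are free. Counting distinct full assignments: branch {p=true, s=true, t=true} (q, r) contributes 4 new; branch {p=true, q=false, t=false} (r, s) contributes 4 new; branch {p=true, q=false, s=true} (r, t) contributes 0 new. Total: 8.

8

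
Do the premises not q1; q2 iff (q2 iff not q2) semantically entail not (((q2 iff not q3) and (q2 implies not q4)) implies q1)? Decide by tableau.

Initial set: {not q1; (q2 iff (q2 iff not q2)); not not (((q2 iff not q3) and (q2 implies not q4)) implies q1)}.
(q2 iff (q2 iff not q2)): β-rule — branch into q2, (q2 iff not q2)  //  not q2, not (q2 iff not q2).
  branch 1 (add q2, (q2 iff not q2)):
    not not (((q2 iff not q3) and (q2 implies not q4)) implies q1): β-rule — branch into not ((q2 iff not q3) and (q2 implies not q4))  //  q1.
      branch 1.1 (add not ((q2 iff not q3) and (q2 implies not q4))):
        (q2 iff not q2): β-rule — branch into q2, not q2  //  not q2, not not q2.
          branch 1.1.1 (add q2, not q2):
            × closes — contains both q2 and not q2.
          branch 1.1.2 (add not q2, not not q2):
            × closes — contains both q2 and not q2.
      branch 1.2 (add q1):
        × closes — contains both q1 and not q1.
  branch 2 (add not q2, not (q2 iff not q2)):
    not not (((q2 iff not q3) and (q2 implies not q4)) implies q1): β-rule — branch into not ((q2 iff not q3) and (q2 implies not q4))  //  q1.
      branch 2.1 (add not ((q2 iff not q3) and (q2 implies not q4))):
        not (q2 iff not q2): β-rule — branch into q2, not not q2  //  not q2, not q2.
          branch 2.1.1 (add q2, not not q2):
            × closes — contains both q2 and not q2.
          branch 2.1.2 (add not q2, not q2):
            not ((q2 iff not q3) and (q2 implies not q4)): β-rule — branch into not (q2 iff not q3)  //  not (q2 implies not q4).
              branch 2.1.2.1 (add not (q2 iff not q3)):
                not (q2 iff not q3): β-rule — branch into q2, not not q3  //  not q2, not q3.
                  branch 2.1.2.1.1 (add q2, not not q3):
                    × closes — contains both q2 and not q2.
                  branch 2.1.2.1.2 (add not q2, not q3):
                    ○ open, literals {q1=F, q2=F, q3=F}.
              branch 2.1.2.2 (add not (q2 implies not q4)):
                not (q2 implies not q4): α-rule — add q2, not not q4.
                × closes — contains both q2 and not q2.
      branch 2.2 (add q1):
        × closes — contains both q1 and not q1.
7 branches closed, 1 open.
An open branch gives a countermodel: q1=F, q2=F, q3=F (unmentioned atoms arbitrary); the premises hold there but the conclusion fails.

No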